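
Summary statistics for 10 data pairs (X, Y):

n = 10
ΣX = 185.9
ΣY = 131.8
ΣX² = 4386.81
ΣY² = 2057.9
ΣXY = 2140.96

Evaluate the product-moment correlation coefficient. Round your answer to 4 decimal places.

-0.5658

r = (nΣXY − ΣXΣY) / √[(nΣX² − (ΣX)²)(nΣY² − (ΣY)²)]
Numerator: 10×2140.96 − 185.9×131.8 = -3092.02
Denominator: √[(43868.1 − 34558.81)(20579 − 17371.24)] = √[9309.29 × 3207.76] = 5464.6105
r = -3092.02 / 5464.6105 ≈ -0.5658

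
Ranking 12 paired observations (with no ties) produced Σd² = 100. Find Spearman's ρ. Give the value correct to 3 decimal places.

ρ = 1 − 6Σd² / [n(n²−1)] = 1 − 6×100 / (12×143)
  = 1 − 600/1716 = 1 − 0.3497 ≈ 0.650

0.650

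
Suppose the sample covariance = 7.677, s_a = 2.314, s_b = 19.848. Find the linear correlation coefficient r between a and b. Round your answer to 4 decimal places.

r = Cov(a,b) / (s_a · s_b) = 7.677 / (2.314 × 19.848)
  = 7.677 / 45.9283 ≈ 0.1672

0.1672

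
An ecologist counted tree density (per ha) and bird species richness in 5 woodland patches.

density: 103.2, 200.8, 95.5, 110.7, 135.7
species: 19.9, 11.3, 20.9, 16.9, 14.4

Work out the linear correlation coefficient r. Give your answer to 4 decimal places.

-0.9323

n = 5, Σx = 645.9, Σy = 83.4, Σx² = 90760.11, Σy² = 1453.48, Σxy = 10143.58
nΣxy − ΣxΣy = 50717.9 − 53868.06 = -3150.16
nΣx² − (Σx)² = 453800.55 − 417186.81 = 36613.74; nΣy² − (Σy)² = 7267.4 − 6955.56 = 311.84
r = -3150.16 / √(36613.74 × 311.84) = -3150.16 / 3378.9982 ≈ -0.9323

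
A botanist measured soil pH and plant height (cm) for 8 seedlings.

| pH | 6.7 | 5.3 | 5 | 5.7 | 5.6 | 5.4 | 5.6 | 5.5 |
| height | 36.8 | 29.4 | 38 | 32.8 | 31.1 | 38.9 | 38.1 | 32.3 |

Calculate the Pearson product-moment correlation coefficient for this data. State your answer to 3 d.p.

n = 8, Σx = 44.8, Σy = 277.4, Σx² = 252.6, Σy² = 9713.76, Σxy = 1554.57
nΣxy − ΣxΣy = 12436.56 − 12427.52 = 9.04
nΣx² − (Σx)² = 2020.8 − 2007.04 = 13.76; nΣy² − (Σy)² = 77710.08 − 76950.76 = 759.32
r = 9.04 / √(13.76 × 759.32) = 9.04 / 102.2166 ≈ 0.088

0.088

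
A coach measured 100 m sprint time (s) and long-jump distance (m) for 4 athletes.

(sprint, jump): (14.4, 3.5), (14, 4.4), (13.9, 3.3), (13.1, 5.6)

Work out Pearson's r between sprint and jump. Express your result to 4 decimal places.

n = 4, Σx = 55.4, Σy = 16.8, Σx² = 768.18, Σy² = 73.86, Σxy = 231.23
nΣxy − ΣxΣy = 924.92 − 930.72 = -5.8
nΣx² − (Σx)² = 3072.72 − 3069.16 = 3.56; nΣy² − (Σy)² = 295.44 − 282.24 = 13.2
r = -5.8 / √(3.56 × 13.2) = -5.8 / 6.8551 ≈ -0.8461

-0.8461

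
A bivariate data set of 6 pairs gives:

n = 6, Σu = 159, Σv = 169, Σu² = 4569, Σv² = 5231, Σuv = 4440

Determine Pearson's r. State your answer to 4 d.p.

-0.0941

r = (nΣuv − ΣuΣv) / √[(nΣu² − (Σu)²)(nΣv² − (Σv)²)]
Numerator: 6×4440 − 159×169 = -231
Denominator: √[(27414 − 25281)(31386 − 28561)] = √[2133 × 2825] = 2454.7352
r = -231 / 2454.7352 ≈ -0.0941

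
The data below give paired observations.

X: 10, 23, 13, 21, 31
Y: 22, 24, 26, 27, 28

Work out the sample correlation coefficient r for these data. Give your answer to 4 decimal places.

0.6933

n = 5, ΣX = 98, ΣY = 127, ΣX² = 2200, ΣY² = 3249, ΣXY = 2545
nΣXY − ΣXΣY = 12725 − 12446 = 279
nΣX² − (ΣX)² = 11000 − 9604 = 1396; nΣY² − (ΣY)² = 16245 − 16129 = 116
r = 279 / √(1396 × 116) = 279 / 402.4127 ≈ 0.6933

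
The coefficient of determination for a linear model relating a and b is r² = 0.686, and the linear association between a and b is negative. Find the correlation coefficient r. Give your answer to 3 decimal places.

-0.828

|r| = √0.686 = 0.828
The association is negative, so r = −0.828.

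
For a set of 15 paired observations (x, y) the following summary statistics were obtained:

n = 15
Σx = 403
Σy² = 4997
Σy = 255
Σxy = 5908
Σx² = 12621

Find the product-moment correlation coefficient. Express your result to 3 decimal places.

-0.865

r = (nΣxy − ΣxΣy) / √[(nΣx² − (Σx)²)(nΣy² − (Σy)²)]
Numerator: 15×5908 − 403×255 = -14145
Denominator: √[(189315 − 162409)(74955 − 65025)] = √[26906 × 9930] = 16345.5370
r = -14145 / 16345.5370 ≈ -0.865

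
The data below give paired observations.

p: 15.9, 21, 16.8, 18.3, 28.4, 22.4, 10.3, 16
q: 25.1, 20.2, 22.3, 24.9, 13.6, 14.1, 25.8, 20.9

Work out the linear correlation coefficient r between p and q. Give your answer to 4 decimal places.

-0.8609

n = 8, Σp = 149.1, Σq = 166.9, Σp² = 2981.35, Σq² = 3641.57, Σpq = 2955.82
nΣpq − ΣpΣq = 23646.56 − 24884.79 = -1238.23
nΣp² − (Σp)² = 23850.8 − 22230.81 = 1619.99; nΣq² − (Σq)² = 29132.56 − 27855.61 = 1276.95
r = -1238.23 / √(1619.99 × 1276.95) = -1238.23 / 1438.2789 ≈ -0.8609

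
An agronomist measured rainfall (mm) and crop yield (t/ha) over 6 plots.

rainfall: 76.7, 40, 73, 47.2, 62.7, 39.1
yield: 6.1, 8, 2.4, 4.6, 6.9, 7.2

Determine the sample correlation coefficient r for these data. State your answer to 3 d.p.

n = 6, Σx = 338.7, Σy = 35.2, Σx² = 20499.83, Σy² = 227.58, Σxy = 1894.34
nΣxy − ΣxΣy = 11366.04 − 11922.24 = -556.2
nΣx² − (Σx)² = 122998.98 − 114717.69 = 8281.29; nΣy² − (Σy)² = 1365.48 − 1239.04 = 126.44
r = -556.2 / √(8281.29 × 126.44) = -556.2 / 1023.2724 ≈ -0.544

-0.544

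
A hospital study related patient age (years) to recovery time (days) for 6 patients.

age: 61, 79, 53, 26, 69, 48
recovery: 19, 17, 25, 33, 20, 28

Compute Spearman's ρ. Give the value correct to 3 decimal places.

-0.943

Rank age: 4, 6, 3, 1, 5, 2
Rank recovery: 2, 1, 4, 6, 3, 5
d = rank(age) − rank(recovery): 2, 5, -1, -5, 2, -3; Σd² = 68
ρ = 1 − 6Σd² / [n(n²−1)] = 1 − 6×68 / (6×35) = 1 − 408/210 ≈ -0.943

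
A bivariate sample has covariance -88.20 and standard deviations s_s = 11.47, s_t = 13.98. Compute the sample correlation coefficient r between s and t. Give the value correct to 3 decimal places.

r = Cov(s,t) / (s_s · s_t) = -88.20 / (11.47 × 13.98)
  = -88.20 / 160.3506 ≈ -0.550

-0.550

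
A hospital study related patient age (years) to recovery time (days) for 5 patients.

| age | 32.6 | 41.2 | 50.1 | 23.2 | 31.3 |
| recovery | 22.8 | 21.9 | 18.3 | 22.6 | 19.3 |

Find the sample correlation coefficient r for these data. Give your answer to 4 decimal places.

n = 5, Σx = 178.4, Σy = 104.9, Σx² = 6788.14, Σy² = 2217.59, Σxy = 3690.8
nΣxy − ΣxΣy = 18454 − 18714.16 = -260.16
nΣx² − (Σx)² = 33940.7 − 31826.56 = 2114.14; nΣy² − (Σy)² = 11087.95 − 11004.01 = 83.94
r = -260.16 / √(2114.14 × 83.94) = -260.16 / 421.2611 ≈ -0.6176

-0.6176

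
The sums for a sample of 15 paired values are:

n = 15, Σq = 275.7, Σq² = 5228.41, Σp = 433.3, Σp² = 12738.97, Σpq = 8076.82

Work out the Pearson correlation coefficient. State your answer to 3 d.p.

0.596

r = (nΣpq − ΣpΣq) / √[(nΣp² − (Σp)²)(nΣq² − (Σq)²)]
Numerator: 15×8076.82 − 433.3×275.7 = 1691.49
Denominator: √[(191084.55 − 187748.89)(78426.15 − 76010.49)] = √[3335.66 × 2415.66] = 2838.6300
r = 1691.49 / 2838.6300 ≈ 0.596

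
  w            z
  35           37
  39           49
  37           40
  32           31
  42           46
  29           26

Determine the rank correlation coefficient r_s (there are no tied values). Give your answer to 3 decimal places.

0.943

Rank w: 3, 5, 4, 2, 6, 1
Rank z: 3, 6, 4, 2, 5, 1
d = rank(w) − rank(z): 0, -1, 0, 0, 1, 0; Σd² = 2
ρ = 1 − 6Σd² / [n(n²−1)] = 1 − 6×2 / (6×35) = 1 − 12/210 ≈ 0.943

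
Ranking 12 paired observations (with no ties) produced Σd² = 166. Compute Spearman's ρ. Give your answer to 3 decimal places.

0.420

ρ = 1 − 6Σd² / [n(n²−1)] = 1 − 6×166 / (12×143)
  = 1 − 996/1716 = 1 − 0.5804 ≈ 0.420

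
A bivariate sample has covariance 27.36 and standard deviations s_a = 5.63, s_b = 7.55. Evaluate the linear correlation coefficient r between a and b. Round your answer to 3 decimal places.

r = Cov(a,b) / (s_a · s_b) = 27.36 / (5.63 × 7.55)
  = 27.36 / 42.5065 ≈ 0.644

0.644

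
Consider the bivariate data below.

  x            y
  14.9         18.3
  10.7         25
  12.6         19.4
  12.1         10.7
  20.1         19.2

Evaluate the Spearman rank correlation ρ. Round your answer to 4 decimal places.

-0.3000

Rank x: 4, 1, 3, 2, 5
Rank y: 2, 5, 4, 1, 3
d = rank(x) − rank(y): 2, -4, -1, 1, 2; Σd² = 26
ρ = 1 − 6Σd² / [n(n²−1)] = 1 − 6×26 / (5×24) = 1 − 156/120 ≈ -0.3000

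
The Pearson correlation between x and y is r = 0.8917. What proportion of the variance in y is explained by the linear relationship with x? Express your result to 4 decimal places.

0.7951

r² = (0.8917)² = 0.7951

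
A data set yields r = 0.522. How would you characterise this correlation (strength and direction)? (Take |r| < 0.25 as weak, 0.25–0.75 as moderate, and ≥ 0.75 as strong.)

r = 0.522 > 0 so the relationship is positive.
|r| = 0.522, which falls in the moderate range.

moderate positive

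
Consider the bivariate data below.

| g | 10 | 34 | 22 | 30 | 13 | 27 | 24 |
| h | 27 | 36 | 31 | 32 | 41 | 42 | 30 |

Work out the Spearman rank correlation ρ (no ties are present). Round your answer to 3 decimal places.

0.429

Rank g: 1, 7, 3, 6, 2, 5, 4
Rank h: 1, 5, 3, 4, 6, 7, 2
d = rank(g) − rank(h): 0, 2, 0, 2, -4, -2, 2; Σd² = 32
ρ = 1 − 6Σd² / [n(n²−1)] = 1 − 6×32 / (7×48) = 1 − 192/336 ≈ 0.429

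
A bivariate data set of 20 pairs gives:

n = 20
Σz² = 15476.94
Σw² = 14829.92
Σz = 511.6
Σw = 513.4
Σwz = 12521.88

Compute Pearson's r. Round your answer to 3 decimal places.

r = (nΣwz − ΣwΣz) / √[(nΣw² − (Σw)²)(nΣz² − (Σz)²)]
Numerator: 20×12521.88 − 513.4×511.6 = -12217.84
Denominator: √[(296598.4 − 263579.56)(309538.8 − 261734.56)] = √[33018.84 × 47804.24] = 39729.5929
r = -12217.84 / 39729.5929 ≈ -0.308

-0.308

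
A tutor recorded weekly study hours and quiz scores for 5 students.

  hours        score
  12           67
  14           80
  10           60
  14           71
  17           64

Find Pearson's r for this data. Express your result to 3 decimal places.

0.291

n = 5, Σx = 67, Σy = 342, Σx² = 925, Σy² = 23626, Σxy = 4606
nΣxy − ΣxΣy = 23030 − 22914 = 116
nΣx² − (Σx)² = 4625 − 4489 = 136; nΣy² − (Σy)² = 118130 − 116964 = 1166
r = 116 / √(136 × 1166) = 116 / 398.2160 ≈ 0.291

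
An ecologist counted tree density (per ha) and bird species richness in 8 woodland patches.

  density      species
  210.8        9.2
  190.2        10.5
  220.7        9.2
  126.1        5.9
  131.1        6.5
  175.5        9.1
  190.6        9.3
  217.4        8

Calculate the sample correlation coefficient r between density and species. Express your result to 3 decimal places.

n = 8, Σx = 1462.4, Σy = 67.7, Σx² = 276800.96, Σy² = 589.89, Σxy = 12671.87
nΣxy − ΣxΣy = 101374.96 − 99004.48 = 2370.48
nΣx² − (Σx)² = 2214407.68 − 2138613.76 = 75793.92; nΣy² − (Σy)² = 4719.12 − 4583.29 = 135.83
r = 2370.48 / √(75793.92 × 135.83) = 2370.48 / 3208.5960 ≈ 0.739

0.739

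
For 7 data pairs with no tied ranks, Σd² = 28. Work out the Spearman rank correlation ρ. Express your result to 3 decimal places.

ρ = 1 − 6Σd² / [n(n²−1)] = 1 − 6×28 / (7×48)
  = 1 − 168/336 = 1 − 0.5000 ≈ 0.500

0.500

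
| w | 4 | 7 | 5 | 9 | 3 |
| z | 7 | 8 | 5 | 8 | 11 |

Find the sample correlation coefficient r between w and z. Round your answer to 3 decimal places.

-0.211

n = 5, Σw = 28, Σz = 39, Σw² = 180, Σz² = 323, Σwz = 214
nΣwz − ΣwΣz = 1070 − 1092 = -22
nΣw² − (Σw)² = 900 − 784 = 116; nΣz² − (Σz)² = 1615 − 1521 = 94
r = -22 / √(116 × 94) = -22 / 104.4222 ≈ -0.211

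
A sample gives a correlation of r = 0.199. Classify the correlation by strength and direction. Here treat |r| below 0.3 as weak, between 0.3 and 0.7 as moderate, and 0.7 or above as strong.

weak positive

r = 0.199 > 0 so the relationship is positive.
|r| = 0.199, which falls in the weak range.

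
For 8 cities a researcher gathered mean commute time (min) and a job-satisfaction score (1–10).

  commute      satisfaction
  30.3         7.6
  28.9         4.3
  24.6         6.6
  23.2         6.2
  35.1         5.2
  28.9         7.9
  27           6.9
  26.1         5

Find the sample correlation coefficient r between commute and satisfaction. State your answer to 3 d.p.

n = 8, Σx = 224.1, Σy = 49.7, Σx² = 6374.13, Σy² = 320.31, Σxy = 1388.38
nΣxy − ΣxΣy = 11107.04 − 11137.77 = -30.73
nΣx² − (Σx)² = 50993.04 − 50220.81 = 772.23; nΣy² − (Σy)² = 2562.48 − 2470.09 = 92.39
r = -30.73 / √(772.23 × 92.39) = -30.73 / 267.1073 ≈ -0.115

-0.115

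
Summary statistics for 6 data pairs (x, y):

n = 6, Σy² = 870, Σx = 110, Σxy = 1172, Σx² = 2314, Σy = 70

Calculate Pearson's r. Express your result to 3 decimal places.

r = (nΣxy − ΣxΣy) / √[(nΣx² − (Σx)²)(nΣy² − (Σy)²)]
Numerator: 6×1172 − 110×70 = -668
Denominator: √[(13884 − 12100)(5220 − 4900)] = √[1784 × 320] = 755.5660
r = -668 / 755.5660 ≈ -0.884

-0.884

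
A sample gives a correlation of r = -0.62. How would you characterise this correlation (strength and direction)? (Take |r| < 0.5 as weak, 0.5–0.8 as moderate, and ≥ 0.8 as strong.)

moderate negative

r = -0.62 < 0 so the relationship is negative.
|r| = 0.62, which falls in the moderate range.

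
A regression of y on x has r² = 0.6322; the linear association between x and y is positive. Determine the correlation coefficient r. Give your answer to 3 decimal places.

|r| = √0.6322 = 0.795
The association is positive, so r = 0.795.

0.795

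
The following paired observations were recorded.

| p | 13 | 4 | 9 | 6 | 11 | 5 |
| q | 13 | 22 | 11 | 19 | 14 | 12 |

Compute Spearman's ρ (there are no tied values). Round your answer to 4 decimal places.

-0.3714

Rank p: 6, 1, 4, 3, 5, 2
Rank q: 3, 6, 1, 5, 4, 2
d = rank(p) − rank(q): 3, -5, 3, -2, 1, 0; Σd² = 48
ρ = 1 − 6Σd² / [n(n²−1)] = 1 − 6×48 / (6×35) = 1 − 288/210 ≈ -0.3714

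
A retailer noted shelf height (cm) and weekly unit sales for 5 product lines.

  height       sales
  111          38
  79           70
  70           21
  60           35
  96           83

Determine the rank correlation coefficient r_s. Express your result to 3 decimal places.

0.600

Rank height: 5, 3, 2, 1, 4
Rank sales: 3, 4, 1, 2, 5
d = rank(height) − rank(sales): 2, -1, 1, -1, -1; Σd² = 8
ρ = 1 − 6Σd² / [n(n²−1)] = 1 − 6×8 / (5×24) = 1 − 48/120 ≈ 0.600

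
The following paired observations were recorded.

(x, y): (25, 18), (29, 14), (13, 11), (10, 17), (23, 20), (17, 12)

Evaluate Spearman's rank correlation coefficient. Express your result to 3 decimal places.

Rank x: 5, 6, 2, 1, 4, 3
Rank y: 5, 3, 1, 4, 6, 2
d = rank(x) − rank(y): 0, 3, 1, -3, -2, 1; Σd² = 24
ρ = 1 − 6Σd² / [n(n²−1)] = 1 − 6×24 / (6×35) = 1 − 144/210 ≈ 0.314

0.314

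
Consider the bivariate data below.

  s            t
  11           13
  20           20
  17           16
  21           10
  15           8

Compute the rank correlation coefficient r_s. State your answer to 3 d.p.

0.200

Rank s: 1, 4, 3, 5, 2
Rank t: 3, 5, 4, 2, 1
d = rank(s) − rank(t): -2, -1, -1, 3, 1; Σd² = 16
ρ = 1 − 6Σd² / [n(n²−1)] = 1 − 6×16 / (5×24) = 1 − 96/120 ≈ 0.200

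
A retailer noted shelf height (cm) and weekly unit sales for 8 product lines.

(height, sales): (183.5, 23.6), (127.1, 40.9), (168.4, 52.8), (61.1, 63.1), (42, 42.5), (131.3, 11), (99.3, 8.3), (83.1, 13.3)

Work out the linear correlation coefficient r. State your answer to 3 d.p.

-0.162

n = 8, Σx = 895.8, Σy = 255.5, Σx² = 117688.22, Σy² = 11172.25, Σxy = 27434.64
nΣxy − ΣxΣy = 219477.12 − 228876.9 = -9399.78
nΣx² − (Σx)² = 941505.76 − 802457.64 = 139048.12; nΣy² − (Σy)² = 89378 − 65280.25 = 24097.75
r = -9399.78 / √(139048.12 × 24097.75) = -9399.78 / 57885.6358 ≈ -0.162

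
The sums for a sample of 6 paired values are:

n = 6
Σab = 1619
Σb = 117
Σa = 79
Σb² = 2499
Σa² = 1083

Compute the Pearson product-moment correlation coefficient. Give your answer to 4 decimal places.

0.8133

r = (nΣab − ΣaΣb) / √[(nΣa² − (Σa)²)(nΣb² − (Σb)²)]
Numerator: 6×1619 − 79×117 = 471
Denominator: √[(6498 − 6241)(14994 − 13689)] = √[257 × 1305] = 579.1243
r = 471 / 579.1243 ≈ 0.8133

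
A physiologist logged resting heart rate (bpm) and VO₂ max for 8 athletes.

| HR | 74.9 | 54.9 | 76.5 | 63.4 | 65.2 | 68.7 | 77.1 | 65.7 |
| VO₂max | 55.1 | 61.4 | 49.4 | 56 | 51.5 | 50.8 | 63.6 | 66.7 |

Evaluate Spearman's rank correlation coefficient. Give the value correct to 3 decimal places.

-0.190

Rank HR: 6, 1, 7, 2, 3, 5, 8, 4
Rank VO₂max: 4, 6, 1, 5, 3, 2, 7, 8
d = rank(HR) − rank(VO₂max): 2, -5, 6, -3, 0, 3, 1, -4; Σd² = 100
ρ = 1 − 6Σd² / [n(n²−1)] = 1 − 6×100 / (8×63) = 1 − 600/504 ≈ -0.190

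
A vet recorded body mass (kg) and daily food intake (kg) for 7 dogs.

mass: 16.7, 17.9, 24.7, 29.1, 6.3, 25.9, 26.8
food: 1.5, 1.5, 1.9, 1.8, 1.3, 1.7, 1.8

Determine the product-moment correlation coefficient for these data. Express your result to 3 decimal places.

0.926

n = 7, Σx = 147.4, Σy = 11.5, Σx² = 3484.94, Σy² = 19.17, Σxy = 251.67
nΣxy − ΣxΣy = 1761.69 − 1695.1 = 66.59
nΣx² − (Σx)² = 24394.58 − 21726.76 = 2667.82; nΣy² − (Σy)² = 134.19 − 132.25 = 1.94
r = 66.59 / √(2667.82 × 1.94) = 66.59 / 71.9414 ≈ 0.926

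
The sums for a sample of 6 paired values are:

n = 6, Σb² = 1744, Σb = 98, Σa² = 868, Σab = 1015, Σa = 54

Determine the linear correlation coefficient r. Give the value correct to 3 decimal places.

0.568

r = (nΣab − ΣaΣb) / √[(nΣa² − (Σa)²)(nΣb² − (Σb)²)]
Numerator: 6×1015 − 54×98 = 798
Denominator: √[(5208 − 2916)(10464 − 9604)] = √[2292 × 860] = 1403.9658
r = 798 / 1403.9658 ≈ 0.568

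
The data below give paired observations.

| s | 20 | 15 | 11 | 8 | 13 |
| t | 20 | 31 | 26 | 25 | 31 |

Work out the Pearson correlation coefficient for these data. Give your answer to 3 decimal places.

n = 5, Σs = 67, Σt = 133, Σs² = 979, Σt² = 3623, Σst = 1754
nΣst − ΣsΣt = 8770 − 8911 = -141
nΣs² − (Σs)² = 4895 − 4489 = 406; nΣt² − (Σt)² = 18115 − 17689 = 426
r = -141 / √(406 × 426) = -141 / 415.8798 ≈ -0.339

-0.339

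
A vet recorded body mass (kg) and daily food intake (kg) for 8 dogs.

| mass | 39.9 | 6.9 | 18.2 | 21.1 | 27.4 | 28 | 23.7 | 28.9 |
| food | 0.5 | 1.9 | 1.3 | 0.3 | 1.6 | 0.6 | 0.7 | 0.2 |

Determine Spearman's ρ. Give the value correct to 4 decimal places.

Rank mass: 8, 1, 2, 3, 5, 6, 4, 7
Rank food: 3, 8, 6, 2, 7, 4, 5, 1
d = rank(mass) − rank(food): 5, -7, -4, 1, -2, 2, -1, 6; Σd² = 136
ρ = 1 − 6Σd² / [n(n²−1)] = 1 − 6×136 / (8×63) = 1 − 816/504 ≈ -0.6190

-0.6190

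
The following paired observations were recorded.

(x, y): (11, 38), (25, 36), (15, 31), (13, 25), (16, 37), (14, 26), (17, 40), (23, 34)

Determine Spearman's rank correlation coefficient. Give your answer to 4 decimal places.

Rank x: 1, 8, 4, 2, 5, 3, 6, 7
Rank y: 7, 5, 3, 1, 6, 2, 8, 4
d = rank(x) − rank(y): -6, 3, 1, 1, -1, 1, -2, 3; Σd² = 62
ρ = 1 − 6Σd² / [n(n²−1)] = 1 − 6×62 / (8×63) = 1 − 372/504 ≈ 0.2619

0.2619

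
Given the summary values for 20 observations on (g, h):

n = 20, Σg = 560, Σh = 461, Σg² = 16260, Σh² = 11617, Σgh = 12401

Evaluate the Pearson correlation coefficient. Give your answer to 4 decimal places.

-0.6688

r = (nΣgh − ΣgΣh) / √[(nΣg² − (Σg)²)(nΣh² − (Σh)²)]
Numerator: 20×12401 − 560×461 = -10140
Denominator: √[(325200 − 313600)(232340 − 212521)] = √[11600 × 19819] = 15162.4668
r = -10140 / 15162.4668 ≈ -0.6688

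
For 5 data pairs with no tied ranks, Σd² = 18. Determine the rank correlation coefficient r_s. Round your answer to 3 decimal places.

0.100

ρ = 1 − 6Σd² / [n(n²−1)] = 1 − 6×18 / (5×24)
  = 1 − 108/120 = 1 − 0.9000 ≈ 0.100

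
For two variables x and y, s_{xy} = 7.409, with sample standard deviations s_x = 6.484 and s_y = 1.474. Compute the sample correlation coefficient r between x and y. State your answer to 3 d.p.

r = Cov(x,y) / (s_x · s_y) = 7.409 / (6.484 × 1.474)
  = 7.409 / 9.5574 ≈ 0.775

0.775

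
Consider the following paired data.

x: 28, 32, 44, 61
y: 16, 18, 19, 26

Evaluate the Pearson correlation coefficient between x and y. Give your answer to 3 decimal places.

n = 4, Σx = 165, Σy = 79, Σx² = 7465, Σy² = 1617, Σxy = 3446
nΣxy − ΣxΣy = 13784 − 13035 = 749
nΣx² − (Σx)² = 29860 − 27225 = 2635; nΣy² − (Σy)² = 6468 − 6241 = 227
r = 749 / √(2635 × 227) = 749 / 773.3983 ≈ 0.968

0.968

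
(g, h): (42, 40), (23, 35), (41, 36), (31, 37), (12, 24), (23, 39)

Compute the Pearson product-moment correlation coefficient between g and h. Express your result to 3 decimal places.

n = 6, Σg = 172, Σh = 211, Σg² = 5608, Σh² = 7587, Σgh = 6293
nΣgh − ΣgΣh = 37758 − 36292 = 1466
nΣg² − (Σg)² = 33648 − 29584 = 4064; nΣh² − (Σh)² = 45522 − 44521 = 1001
r = 1466 / √(4064 × 1001) = 1466 / 2016.9442 ≈ 0.727

0.727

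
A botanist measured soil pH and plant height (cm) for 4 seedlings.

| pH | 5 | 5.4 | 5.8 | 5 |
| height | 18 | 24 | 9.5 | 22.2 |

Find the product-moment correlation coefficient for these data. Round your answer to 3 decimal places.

-0.662

n = 4, Σx = 21.2, Σy = 73.7, Σx² = 112.8, Σy² = 1483.09, Σxy = 385.7
nΣxy − ΣxΣy = 1542.8 − 1562.44 = -19.64
nΣx² − (Σx)² = 451.2 − 449.44 = 1.76; nΣy² − (Σy)² = 5932.36 − 5431.69 = 500.67
r = -19.64 / √(1.76 × 500.67) = -19.64 / 29.6847 ≈ -0.662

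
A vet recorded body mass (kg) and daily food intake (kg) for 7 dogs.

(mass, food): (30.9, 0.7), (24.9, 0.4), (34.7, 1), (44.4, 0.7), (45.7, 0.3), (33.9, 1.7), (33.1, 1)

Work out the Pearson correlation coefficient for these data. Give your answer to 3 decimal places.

n = 7, Σx = 247.6, Σy = 5.8, Σx² = 9083.58, Σy² = 6.12, Σxy = 201.81
nΣxy − ΣxΣy = 1412.67 − 1436.08 = -23.41
nΣx² − (Σx)² = 63585.06 − 61305.76 = 2279.3; nΣy² − (Σy)² = 42.84 − 33.64 = 9.2
r = -23.41 / √(2279.3 × 9.2) = -23.41 / 144.8087 ≈ -0.162

-0.162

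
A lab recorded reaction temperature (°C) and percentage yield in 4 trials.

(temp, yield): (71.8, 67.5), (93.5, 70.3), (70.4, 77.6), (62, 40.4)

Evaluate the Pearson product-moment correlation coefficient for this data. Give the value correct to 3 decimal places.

n = 4, Σx = 297.7, Σy = 255.8, Σx² = 22697.65, Σy² = 17152.26, Σxy = 19387.39
nΣxy − ΣxΣy = 77549.56 − 76151.66 = 1397.9
nΣx² − (Σx)² = 90790.6 − 88625.29 = 2165.31; nΣy² − (Σy)² = 68609.04 − 65433.64 = 3175.4
r = 1397.9 / √(2165.31 × 3175.4) = 1397.9 / 2622.1604 ≈ 0.533

0.533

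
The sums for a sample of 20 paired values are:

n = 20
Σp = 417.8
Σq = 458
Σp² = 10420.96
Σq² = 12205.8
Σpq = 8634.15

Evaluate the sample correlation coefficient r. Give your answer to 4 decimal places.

-0.5474

r = (nΣpq − ΣpΣq) / √[(nΣp² − (Σp)²)(nΣq² − (Σq)²)]
Numerator: 20×8634.15 − 417.8×458 = -18669.4
Denominator: √[(208419.2 − 174556.84)(244116 − 209764)] = √[33862.36 × 34352] = 34106.3013
r = -18669.4 / 34106.3013 ≈ -0.5474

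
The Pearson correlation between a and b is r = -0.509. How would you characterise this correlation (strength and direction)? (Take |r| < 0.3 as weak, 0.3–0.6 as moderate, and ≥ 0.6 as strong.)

moderate negative

r = -0.509 < 0 so the relationship is negative.
|r| = 0.509, which falls in the moderate range.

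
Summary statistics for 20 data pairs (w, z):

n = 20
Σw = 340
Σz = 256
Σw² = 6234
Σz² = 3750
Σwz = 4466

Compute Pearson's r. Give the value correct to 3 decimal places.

r = (nΣwz − ΣwΣz) / √[(nΣw² − (Σw)²)(nΣz² − (Σz)²)]
Numerator: 20×4466 − 340×256 = 2280
Denominator: √[(124680 − 115600)(75000 − 65536)] = √[9080 × 9464] = 9270.0119
r = 2280 / 9270.0119 ≈ 0.246

0.246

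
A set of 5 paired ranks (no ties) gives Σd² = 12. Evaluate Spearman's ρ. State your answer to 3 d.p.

ρ = 1 − 6Σd² / [n(n²−1)] = 1 − 6×12 / (5×24)
  = 1 − 72/120 = 1 − 0.6000 ≈ 0.400

0.400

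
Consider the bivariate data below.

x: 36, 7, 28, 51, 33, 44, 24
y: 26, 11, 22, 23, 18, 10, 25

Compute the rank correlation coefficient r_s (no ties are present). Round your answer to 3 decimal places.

Rank x: 5, 1, 3, 7, 4, 6, 2
Rank y: 7, 2, 4, 5, 3, 1, 6
d = rank(x) − rank(y): -2, -1, -1, 2, 1, 5, -4; Σd² = 52
ρ = 1 − 6Σd² / [n(n²−1)] = 1 − 6×52 / (7×48) = 1 − 312/336 ≈ 0.071

0.071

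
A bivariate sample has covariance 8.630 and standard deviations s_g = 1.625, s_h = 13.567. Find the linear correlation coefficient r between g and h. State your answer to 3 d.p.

r = Cov(g,h) / (s_g · s_h) = 8.630 / (1.625 × 13.567)
  = 8.630 / 22.0464 ≈ 0.391

0.391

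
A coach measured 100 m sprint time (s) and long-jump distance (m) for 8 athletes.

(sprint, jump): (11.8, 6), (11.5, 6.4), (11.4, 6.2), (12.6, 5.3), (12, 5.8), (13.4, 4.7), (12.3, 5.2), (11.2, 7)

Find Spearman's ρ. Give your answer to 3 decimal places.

Rank sprint: 4, 3, 2, 7, 5, 8, 6, 1
Rank jump: 5, 7, 6, 3, 4, 1, 2, 8
d = rank(sprint) − rank(jump): -1, -4, -4, 4, 1, 7, 4, -7; Σd² = 164
ρ = 1 − 6Σd² / [n(n²−1)] = 1 − 6×164 / (8×63) = 1 − 984/504 ≈ -0.952

-0.952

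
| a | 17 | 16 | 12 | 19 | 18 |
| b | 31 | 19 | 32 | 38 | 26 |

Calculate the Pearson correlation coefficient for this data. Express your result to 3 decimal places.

n = 5, Σa = 82, Σb = 146, Σa² = 1374, Σb² = 4466, Σab = 2405
nΣab − ΣaΣb = 12025 − 11972 = 53
nΣa² − (Σa)² = 6870 − 6724 = 146; nΣb² − (Σb)² = 22330 − 21316 = 1014
r = 53 / √(146 × 1014) = 53 / 384.7649 ≈ 0.138

0.138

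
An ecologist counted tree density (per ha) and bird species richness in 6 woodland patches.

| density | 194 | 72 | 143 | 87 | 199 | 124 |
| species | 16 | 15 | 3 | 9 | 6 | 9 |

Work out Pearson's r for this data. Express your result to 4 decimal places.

n = 6, Σx = 819, Σy = 58, Σx² = 125815, Σy² = 688, Σxy = 7706
nΣxy − ΣxΣy = 46236 − 47502 = -1266
nΣx² − (Σx)² = 754890 − 670761 = 84129; nΣy² − (Σy)² = 4128 − 3364 = 764
r = -1266 / √(84129 × 764) = -1266 / 8017.1414 ≈ -0.1579

-0.1579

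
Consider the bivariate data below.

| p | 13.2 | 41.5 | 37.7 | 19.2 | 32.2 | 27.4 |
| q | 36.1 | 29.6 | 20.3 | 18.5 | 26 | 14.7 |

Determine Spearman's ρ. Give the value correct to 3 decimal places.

0.029

Rank p: 1, 6, 5, 2, 4, 3
Rank q: 6, 5, 3, 2, 4, 1
d = rank(p) − rank(q): -5, 1, 2, 0, 0, 2; Σd² = 34
ρ = 1 − 6Σd² / [n(n²−1)] = 1 − 6×34 / (6×35) = 1 − 204/210 ≈ 0.029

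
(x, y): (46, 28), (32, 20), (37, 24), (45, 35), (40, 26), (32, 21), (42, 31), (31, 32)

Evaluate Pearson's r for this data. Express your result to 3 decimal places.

0.547

n = 8, Σx = 305, Σy = 217, Σx² = 11883, Σy² = 6087, Σxy = 8397
nΣxy − ΣxΣy = 67176 − 66185 = 991
nΣx² − (Σx)² = 95064 − 93025 = 2039; nΣy² − (Σy)² = 48696 − 47089 = 1607
r = 991 / √(2039 × 1607) = 991 / 1810.1583 ≈ 0.547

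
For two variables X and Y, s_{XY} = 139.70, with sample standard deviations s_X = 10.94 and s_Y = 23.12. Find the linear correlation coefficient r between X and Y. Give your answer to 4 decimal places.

0.5523

r = Cov(X,Y) / (s_X · s_Y) = 139.70 / (10.94 × 23.12)
  = 139.70 / 252.9328 ≈ 0.5523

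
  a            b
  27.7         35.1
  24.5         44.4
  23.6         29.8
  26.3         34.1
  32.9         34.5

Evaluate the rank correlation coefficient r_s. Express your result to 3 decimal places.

0.300

Rank a: 4, 2, 1, 3, 5
Rank b: 4, 5, 1, 2, 3
d = rank(a) − rank(b): 0, -3, 0, 1, 2; Σd² = 14
ρ = 1 − 6Σd² / [n(n²−1)] = 1 − 6×14 / (5×24) = 1 − 84/120 ≈ 0.300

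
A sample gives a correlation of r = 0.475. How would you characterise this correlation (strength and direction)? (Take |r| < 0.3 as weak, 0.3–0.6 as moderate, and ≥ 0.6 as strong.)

r = 0.475 > 0 so the relationship is positive.
|r| = 0.475, which falls in the moderate range.

moderate positive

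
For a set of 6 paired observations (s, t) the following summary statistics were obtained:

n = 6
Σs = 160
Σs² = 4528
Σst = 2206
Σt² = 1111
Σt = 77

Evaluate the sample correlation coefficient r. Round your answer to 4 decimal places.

r = (nΣst − ΣsΣt) / √[(nΣs² − (Σs)²)(nΣt² − (Σt)²)]
Numerator: 6×2206 − 160×77 = 916
Denominator: √[(27168 − 25600)(6666 − 5929)] = √[1568 × 737] = 1074.9958
r = 916 / 1074.9958 ≈ 0.8521

0.8521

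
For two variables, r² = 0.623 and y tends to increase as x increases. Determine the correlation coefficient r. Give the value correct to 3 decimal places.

|r| = √0.623 = 0.789
The association is positive, so r = 0.789.

0.789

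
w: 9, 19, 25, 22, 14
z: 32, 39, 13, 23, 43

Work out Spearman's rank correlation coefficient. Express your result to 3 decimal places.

Rank w: 1, 3, 5, 4, 2
Rank z: 3, 4, 1, 2, 5
d = rank(w) − rank(z): -2, -1, 4, 2, -3; Σd² = 34
ρ = 1 − 6Σd² / [n(n²−1)] = 1 − 6×34 / (5×24) = 1 − 204/120 ≈ -0.700

-0.700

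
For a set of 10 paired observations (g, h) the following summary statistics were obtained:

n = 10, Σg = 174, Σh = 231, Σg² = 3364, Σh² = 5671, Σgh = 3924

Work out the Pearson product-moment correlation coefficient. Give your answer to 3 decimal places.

r = (nΣgh − ΣgΣh) / √[(nΣg² − (Σg)²)(nΣh² − (Σh)²)]
Numerator: 10×3924 − 174×231 = -954
Denominator: √[(33640 − 30276)(56710 − 53361)] = √[3364 × 3349] = 3356.4916
r = -954 / 3356.4916 ≈ -0.284

-0.284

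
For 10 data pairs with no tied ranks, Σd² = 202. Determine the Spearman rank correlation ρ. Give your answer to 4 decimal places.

ρ = 1 − 6Σd² / [n(n²−1)] = 1 − 6×202 / (10×99)
  = 1 − 1212/990 = 1 − 1.22424 ≈ -0.2242

-0.2242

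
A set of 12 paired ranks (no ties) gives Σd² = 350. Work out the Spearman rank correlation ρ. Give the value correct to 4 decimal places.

-0.2238

ρ = 1 − 6Σd² / [n(n²−1)] = 1 − 6×350 / (12×143)
  = 1 − 2100/1716 = 1 − 1.22378 ≈ -0.2238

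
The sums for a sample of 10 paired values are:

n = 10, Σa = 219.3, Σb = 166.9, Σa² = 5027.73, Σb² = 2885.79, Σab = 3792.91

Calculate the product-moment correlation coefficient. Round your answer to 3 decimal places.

r = (nΣab − ΣaΣb) / √[(nΣa² − (Σa)²)(nΣb² − (Σb)²)]
Numerator: 10×3792.91 − 219.3×166.9 = 1327.93
Denominator: √[(50277.3 − 48092.49)(28857.9 − 27855.61)] = √[2184.81 × 1002.29] = 1479.8017
r = 1327.93 / 1479.8017 ≈ 0.897

0.897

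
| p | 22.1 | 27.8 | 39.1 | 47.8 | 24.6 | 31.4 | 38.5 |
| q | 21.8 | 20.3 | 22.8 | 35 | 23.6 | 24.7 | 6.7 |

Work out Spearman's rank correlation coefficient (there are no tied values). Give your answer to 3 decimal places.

0.321

Rank p: 1, 3, 6, 7, 2, 4, 5
Rank q: 3, 2, 4, 7, 5, 6, 1
d = rank(p) − rank(q): -2, 1, 2, 0, -3, -2, 4; Σd² = 38
ρ = 1 − 6Σd² / [n(n²−1)] = 1 − 6×38 / (7×48) = 1 − 228/336 ≈ 0.321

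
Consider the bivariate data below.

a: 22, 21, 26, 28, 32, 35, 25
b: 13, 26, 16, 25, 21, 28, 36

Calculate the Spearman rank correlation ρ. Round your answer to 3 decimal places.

0.143

Rank a: 2, 1, 4, 5, 6, 7, 3
Rank b: 1, 5, 2, 4, 3, 6, 7
d = rank(a) − rank(b): 1, -4, 2, 1, 3, 1, -4; Σd² = 48
ρ = 1 − 6Σd² / [n(n²−1)] = 1 − 6×48 / (7×48) = 1 − 288/336 ≈ 0.143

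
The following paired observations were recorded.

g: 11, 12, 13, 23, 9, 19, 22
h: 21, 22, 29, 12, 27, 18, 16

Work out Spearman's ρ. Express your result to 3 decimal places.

Rank g: 2, 3, 4, 7, 1, 5, 6
Rank h: 4, 5, 7, 1, 6, 3, 2
d = rank(g) − rank(h): -2, -2, -3, 6, -5, 2, 4; Σd² = 98
ρ = 1 − 6Σd² / [n(n²−1)] = 1 − 6×98 / (7×48) = 1 − 588/336 ≈ -0.750

-0.750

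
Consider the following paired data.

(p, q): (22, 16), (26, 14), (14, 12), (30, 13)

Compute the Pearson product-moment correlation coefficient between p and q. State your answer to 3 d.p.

n = 4, Σp = 92, Σq = 55, Σp² = 2256, Σq² = 765, Σpq = 1274
nΣpq − ΣpΣq = 5096 − 5060 = 36
nΣp² − (Σp)² = 9024 − 8464 = 560; nΣq² − (Σq)² = 3060 − 3025 = 35
r = 36 / √(560 × 35) = 36 / 140.0000 ≈ 0.257

0.257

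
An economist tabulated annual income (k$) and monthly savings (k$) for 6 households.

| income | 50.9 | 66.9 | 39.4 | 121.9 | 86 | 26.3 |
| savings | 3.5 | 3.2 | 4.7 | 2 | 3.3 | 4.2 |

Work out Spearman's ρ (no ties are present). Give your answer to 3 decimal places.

-0.886

Rank income: 3, 4, 2, 6, 5, 1
Rank savings: 4, 2, 6, 1, 3, 5
d = rank(income) − rank(savings): -1, 2, -4, 5, 2, -4; Σd² = 66
ρ = 1 − 6Σd² / [n(n²−1)] = 1 − 6×66 / (6×35) = 1 − 396/210 ≈ -0.886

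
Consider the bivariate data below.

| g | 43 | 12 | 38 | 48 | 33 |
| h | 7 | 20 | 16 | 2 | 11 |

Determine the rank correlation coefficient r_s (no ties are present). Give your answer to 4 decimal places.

-0.9000

Rank g: 4, 1, 3, 5, 2
Rank h: 2, 5, 4, 1, 3
d = rank(g) − rank(h): 2, -4, -1, 4, -1; Σd² = 38
ρ = 1 − 6Σd² / [n(n²−1)] = 1 − 6×38 / (5×24) = 1 − 228/120 ≈ -0.9000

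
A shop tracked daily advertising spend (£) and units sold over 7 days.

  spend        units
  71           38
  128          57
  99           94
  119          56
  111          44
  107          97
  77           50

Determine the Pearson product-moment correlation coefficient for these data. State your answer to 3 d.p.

n = 7, Σx = 712, Σy = 436, Σx² = 75086, Σy² = 30510, Σxy = 45077
nΣxy − ΣxΣy = 315539 − 310432 = 5107
nΣx² − (Σx)² = 525602 − 506944 = 18658; nΣy² − (Σy)² = 213570 − 190096 = 23474
r = 5107 / √(18658 × 23474) = 5107 / 20927.9213 ≈ 0.244

0.244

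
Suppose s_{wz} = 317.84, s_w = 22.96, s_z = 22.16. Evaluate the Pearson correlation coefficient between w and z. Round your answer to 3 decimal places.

r = Cov(w,z) / (s_w · s_z) = 317.84 / (22.96 × 22.16)
  = 317.84 / 508.7936 ≈ 0.625

0.625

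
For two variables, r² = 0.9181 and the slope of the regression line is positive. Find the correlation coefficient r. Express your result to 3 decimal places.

|r| = √0.9181 = 0.958
The association is positive, so r = 0.958.

0.958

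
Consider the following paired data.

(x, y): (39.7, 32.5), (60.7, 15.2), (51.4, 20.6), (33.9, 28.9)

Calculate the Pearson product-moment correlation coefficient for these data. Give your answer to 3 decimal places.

-0.925

n = 4, Σx = 185.7, Σy = 97.2, Σx² = 9051.75, Σy² = 2546.86, Σxy = 4251.44
nΣxy − ΣxΣy = 17005.76 − 18050.04 = -1044.28
nΣx² − (Σx)² = 36207 − 34484.49 = 1722.51; nΣy² − (Σy)² = 10187.44 − 9447.84 = 739.6
r = -1044.28 / √(1722.51 × 739.6) = -1044.28 / 1128.7021 ≈ -0.925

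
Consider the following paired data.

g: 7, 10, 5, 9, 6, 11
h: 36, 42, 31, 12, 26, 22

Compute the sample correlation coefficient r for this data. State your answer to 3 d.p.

-0.151

n = 6, Σg = 48, Σh = 169, Σg² = 412, Σh² = 5325, Σgh = 1333
nΣgh − ΣgΣh = 7998 − 8112 = -114
nΣg² − (Σg)² = 2472 − 2304 = 168; nΣh² − (Σh)² = 31950 − 28561 = 3389
r = -114 / √(168 × 3389) = -114 / 754.5542 ≈ -0.151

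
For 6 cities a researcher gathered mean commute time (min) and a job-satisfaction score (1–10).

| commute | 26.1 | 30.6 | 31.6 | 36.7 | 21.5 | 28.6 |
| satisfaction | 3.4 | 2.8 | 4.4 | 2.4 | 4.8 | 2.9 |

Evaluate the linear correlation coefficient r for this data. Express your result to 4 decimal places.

n = 6, Σx = 175.1, Σy = 20.7, Σx² = 5243.23, Σy² = 75.97, Σxy = 587.68
nΣxy − ΣxΣy = 3526.08 − 3624.57 = -98.49
nΣx² − (Σx)² = 31459.38 − 30660.01 = 799.37; nΣy² − (Σy)² = 455.82 − 428.49 = 27.33
r = -98.49 / √(799.37 × 27.33) = -98.49 / 147.8066 ≈ -0.6663

-0.6663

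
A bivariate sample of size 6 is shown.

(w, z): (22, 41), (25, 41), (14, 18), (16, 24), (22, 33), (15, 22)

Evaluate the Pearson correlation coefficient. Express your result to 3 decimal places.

0.961

n = 6, Σw = 114, Σz = 179, Σw² = 2270, Σz² = 5835, Σwz = 3619
nΣwz − ΣwΣz = 21714 − 20406 = 1308
nΣw² − (Σw)² = 13620 − 12996 = 624; nΣz² − (Σz)² = 35010 − 32041 = 2969
r = 1308 / √(624 × 2969) = 1308 / 1361.1231 ≈ 0.961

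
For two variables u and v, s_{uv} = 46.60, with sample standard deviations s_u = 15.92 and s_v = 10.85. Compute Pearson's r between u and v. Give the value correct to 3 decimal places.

r = Cov(u,v) / (s_u · s_v) = 46.60 / (15.92 × 10.85)
  = 46.60 / 172.7320 ≈ 0.270

0.270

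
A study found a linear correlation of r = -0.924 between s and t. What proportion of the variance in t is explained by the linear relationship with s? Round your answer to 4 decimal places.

0.8538

r² = (-0.924)² = 0.8538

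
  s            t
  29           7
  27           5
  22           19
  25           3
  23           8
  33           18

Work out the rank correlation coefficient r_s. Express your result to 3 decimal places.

-0.200

Rank s: 5, 4, 1, 3, 2, 6
Rank t: 3, 2, 6, 1, 4, 5
d = rank(s) − rank(t): 2, 2, -5, 2, -2, 1; Σd² = 42
ρ = 1 − 6Σd² / [n(n²−1)] = 1 − 6×42 / (6×35) = 1 − 252/210 ≈ -0.200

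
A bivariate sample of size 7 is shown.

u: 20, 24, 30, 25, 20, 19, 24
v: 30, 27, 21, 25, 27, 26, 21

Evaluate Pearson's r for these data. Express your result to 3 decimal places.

n = 7, Σu = 162, Σv = 177, Σu² = 3838, Σv² = 4541, Σuv = 4041
nΣuv − ΣuΣv = 28287 − 28674 = -387
nΣu² − (Σu)² = 26866 − 26244 = 622; nΣv² − (Σv)² = 31787 − 31329 = 458
r = -387 / √(622 × 458) = -387 / 533.7378 ≈ -0.725

-0.725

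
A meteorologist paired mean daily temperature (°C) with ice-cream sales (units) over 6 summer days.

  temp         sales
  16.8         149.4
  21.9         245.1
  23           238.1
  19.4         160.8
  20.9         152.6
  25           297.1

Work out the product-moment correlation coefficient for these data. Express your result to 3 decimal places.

0.884

n = 6, Σx = 127, Σy = 1243.1, Σx² = 2729.02, Σy² = 276497.79, Σxy = 27090.27
nΣxy − ΣxΣy = 162541.62 − 157873.7 = 4667.92
nΣx² − (Σx)² = 16374.12 − 16129 = 245.12; nΣy² − (Σy)² = 1658986.74 − 1545297.61 = 113689.13
r = 4667.92 / √(245.12 × 113689.13) = 4667.92 / 5278.9658 ≈ 0.884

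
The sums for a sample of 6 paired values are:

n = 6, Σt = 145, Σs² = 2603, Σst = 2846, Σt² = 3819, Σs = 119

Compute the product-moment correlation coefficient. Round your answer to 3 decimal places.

-0.108

r = (nΣst − ΣsΣt) / √[(nΣs² − (Σs)²)(nΣt² − (Σt)²)]
Numerator: 6×2846 − 119×145 = -179
Denominator: √[(15618 − 14161)(22914 − 21025)] = √[1457 × 1889] = 1658.9976
r = -179 / 1658.9976 ≈ -0.108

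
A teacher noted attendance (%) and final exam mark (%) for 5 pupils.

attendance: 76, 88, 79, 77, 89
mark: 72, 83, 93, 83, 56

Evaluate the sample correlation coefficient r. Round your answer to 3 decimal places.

n = 5, Σx = 409, Σy = 387, Σx² = 33611, Σy² = 30747, Σxy = 31498
nΣxy − ΣxΣy = 157490 − 158283 = -793
nΣx² − (Σx)² = 168055 − 167281 = 774; nΣy² − (Σy)² = 153735 − 149769 = 3966
r = -793 / √(774 × 3966) = -793 / 1752.0514 ≈ -0.453

-0.453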